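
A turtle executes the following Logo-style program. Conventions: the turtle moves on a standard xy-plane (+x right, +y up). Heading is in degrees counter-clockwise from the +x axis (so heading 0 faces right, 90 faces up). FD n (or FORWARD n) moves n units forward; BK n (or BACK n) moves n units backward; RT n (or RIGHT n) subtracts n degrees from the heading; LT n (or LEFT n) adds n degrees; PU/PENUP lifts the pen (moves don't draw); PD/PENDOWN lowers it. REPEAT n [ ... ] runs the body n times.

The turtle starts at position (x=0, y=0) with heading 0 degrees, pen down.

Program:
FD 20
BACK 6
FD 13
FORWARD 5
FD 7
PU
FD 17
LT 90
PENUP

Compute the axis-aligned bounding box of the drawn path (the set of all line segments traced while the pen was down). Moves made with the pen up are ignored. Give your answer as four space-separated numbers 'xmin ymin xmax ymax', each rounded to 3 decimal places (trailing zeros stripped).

Answer: 0 0 39 0

Derivation:
Executing turtle program step by step:
Start: pos=(0,0), heading=0, pen down
FD 20: (0,0) -> (20,0) [heading=0, draw]
BK 6: (20,0) -> (14,0) [heading=0, draw]
FD 13: (14,0) -> (27,0) [heading=0, draw]
FD 5: (27,0) -> (32,0) [heading=0, draw]
FD 7: (32,0) -> (39,0) [heading=0, draw]
PU: pen up
FD 17: (39,0) -> (56,0) [heading=0, move]
LT 90: heading 0 -> 90
PU: pen up
Final: pos=(56,0), heading=90, 5 segment(s) drawn

Segment endpoints: x in {0, 14, 20, 27, 32, 39}, y in {0}
xmin=0, ymin=0, xmax=39, ymax=0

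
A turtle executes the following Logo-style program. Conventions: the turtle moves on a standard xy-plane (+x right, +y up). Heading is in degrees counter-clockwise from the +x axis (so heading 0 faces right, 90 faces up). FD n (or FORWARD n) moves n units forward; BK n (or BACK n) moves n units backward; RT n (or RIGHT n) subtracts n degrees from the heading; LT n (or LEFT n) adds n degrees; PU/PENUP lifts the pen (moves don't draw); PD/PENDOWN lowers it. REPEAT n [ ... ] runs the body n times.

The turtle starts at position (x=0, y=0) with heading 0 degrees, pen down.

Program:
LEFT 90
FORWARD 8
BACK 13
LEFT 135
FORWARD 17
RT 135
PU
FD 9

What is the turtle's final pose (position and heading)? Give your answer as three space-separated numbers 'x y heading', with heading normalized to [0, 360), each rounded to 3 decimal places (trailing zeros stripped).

Executing turtle program step by step:
Start: pos=(0,0), heading=0, pen down
LT 90: heading 0 -> 90
FD 8: (0,0) -> (0,8) [heading=90, draw]
BK 13: (0,8) -> (0,-5) [heading=90, draw]
LT 135: heading 90 -> 225
FD 17: (0,-5) -> (-12.021,-17.021) [heading=225, draw]
RT 135: heading 225 -> 90
PU: pen up
FD 9: (-12.021,-17.021) -> (-12.021,-8.021) [heading=90, move]
Final: pos=(-12.021,-8.021), heading=90, 3 segment(s) drawn

Answer: -12.021 -8.021 90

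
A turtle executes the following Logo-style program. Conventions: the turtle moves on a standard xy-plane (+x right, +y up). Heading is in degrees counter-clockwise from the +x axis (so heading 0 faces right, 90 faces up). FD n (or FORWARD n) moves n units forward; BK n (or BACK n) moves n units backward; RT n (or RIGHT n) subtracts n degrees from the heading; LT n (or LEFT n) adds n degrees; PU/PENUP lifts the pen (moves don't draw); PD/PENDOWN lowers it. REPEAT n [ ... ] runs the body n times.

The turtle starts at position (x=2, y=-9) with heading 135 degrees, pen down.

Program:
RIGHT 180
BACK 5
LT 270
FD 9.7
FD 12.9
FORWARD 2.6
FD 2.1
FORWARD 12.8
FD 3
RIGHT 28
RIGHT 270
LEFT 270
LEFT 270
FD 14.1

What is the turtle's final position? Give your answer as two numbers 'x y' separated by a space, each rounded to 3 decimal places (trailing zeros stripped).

Executing turtle program step by step:
Start: pos=(2,-9), heading=135, pen down
RT 180: heading 135 -> 315
BK 5: (2,-9) -> (-1.536,-5.464) [heading=315, draw]
LT 270: heading 315 -> 225
FD 9.7: (-1.536,-5.464) -> (-8.394,-12.323) [heading=225, draw]
FD 12.9: (-8.394,-12.323) -> (-17.516,-21.445) [heading=225, draw]
FD 2.6: (-17.516,-21.445) -> (-19.355,-23.284) [heading=225, draw]
FD 2.1: (-19.355,-23.284) -> (-20.84,-24.768) [heading=225, draw]
FD 12.8: (-20.84,-24.768) -> (-29.891,-33.819) [heading=225, draw]
FD 3: (-29.891,-33.819) -> (-32.012,-35.941) [heading=225, draw]
RT 28: heading 225 -> 197
RT 270: heading 197 -> 287
LT 270: heading 287 -> 197
LT 270: heading 197 -> 107
FD 14.1: (-32.012,-35.941) -> (-36.134,-22.457) [heading=107, draw]
Final: pos=(-36.134,-22.457), heading=107, 8 segment(s) drawn

Answer: -36.134 -22.457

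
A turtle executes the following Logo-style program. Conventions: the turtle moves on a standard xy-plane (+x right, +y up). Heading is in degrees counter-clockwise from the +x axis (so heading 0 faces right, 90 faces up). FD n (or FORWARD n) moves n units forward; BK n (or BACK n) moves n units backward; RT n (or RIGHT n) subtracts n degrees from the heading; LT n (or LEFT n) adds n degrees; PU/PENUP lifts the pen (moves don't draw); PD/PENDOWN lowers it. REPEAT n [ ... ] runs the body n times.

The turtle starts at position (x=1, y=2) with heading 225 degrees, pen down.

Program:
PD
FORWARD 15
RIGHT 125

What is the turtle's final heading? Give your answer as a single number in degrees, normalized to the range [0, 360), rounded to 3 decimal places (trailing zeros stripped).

Answer: 100

Derivation:
Executing turtle program step by step:
Start: pos=(1,2), heading=225, pen down
PD: pen down
FD 15: (1,2) -> (-9.607,-8.607) [heading=225, draw]
RT 125: heading 225 -> 100
Final: pos=(-9.607,-8.607), heading=100, 1 segment(s) drawn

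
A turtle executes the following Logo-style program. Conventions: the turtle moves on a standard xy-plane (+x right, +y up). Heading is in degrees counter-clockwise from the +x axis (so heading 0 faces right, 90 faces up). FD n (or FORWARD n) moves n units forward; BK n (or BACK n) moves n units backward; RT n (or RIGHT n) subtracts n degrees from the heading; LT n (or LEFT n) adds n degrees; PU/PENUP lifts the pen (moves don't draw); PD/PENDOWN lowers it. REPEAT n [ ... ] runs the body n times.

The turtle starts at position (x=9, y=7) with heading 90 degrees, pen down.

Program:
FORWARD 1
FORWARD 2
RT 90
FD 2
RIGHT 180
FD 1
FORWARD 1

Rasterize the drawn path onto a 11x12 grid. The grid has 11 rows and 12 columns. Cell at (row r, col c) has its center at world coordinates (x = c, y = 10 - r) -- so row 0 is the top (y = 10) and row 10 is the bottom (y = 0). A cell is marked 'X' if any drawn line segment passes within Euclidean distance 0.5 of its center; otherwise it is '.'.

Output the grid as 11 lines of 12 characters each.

Segment 0: (9,7) -> (9,8)
Segment 1: (9,8) -> (9,10)
Segment 2: (9,10) -> (11,10)
Segment 3: (11,10) -> (10,10)
Segment 4: (10,10) -> (9,10)

Answer: .........XXX
.........X..
.........X..
.........X..
............
............
............
............
............
............
............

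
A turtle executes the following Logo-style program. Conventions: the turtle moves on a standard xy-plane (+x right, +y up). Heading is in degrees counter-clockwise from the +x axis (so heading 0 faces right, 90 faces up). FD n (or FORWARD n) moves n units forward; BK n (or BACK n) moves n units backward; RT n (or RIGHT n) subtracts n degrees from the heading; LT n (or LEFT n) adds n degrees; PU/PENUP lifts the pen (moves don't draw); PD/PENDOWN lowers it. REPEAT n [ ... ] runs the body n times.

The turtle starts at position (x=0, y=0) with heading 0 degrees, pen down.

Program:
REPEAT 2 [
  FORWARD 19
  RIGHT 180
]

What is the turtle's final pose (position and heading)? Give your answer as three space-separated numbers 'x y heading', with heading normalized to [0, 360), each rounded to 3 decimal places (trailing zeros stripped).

Answer: 0 0 0

Derivation:
Executing turtle program step by step:
Start: pos=(0,0), heading=0, pen down
REPEAT 2 [
  -- iteration 1/2 --
  FD 19: (0,0) -> (19,0) [heading=0, draw]
  RT 180: heading 0 -> 180
  -- iteration 2/2 --
  FD 19: (19,0) -> (0,0) [heading=180, draw]
  RT 180: heading 180 -> 0
]
Final: pos=(0,0), heading=0, 2 segment(s) drawn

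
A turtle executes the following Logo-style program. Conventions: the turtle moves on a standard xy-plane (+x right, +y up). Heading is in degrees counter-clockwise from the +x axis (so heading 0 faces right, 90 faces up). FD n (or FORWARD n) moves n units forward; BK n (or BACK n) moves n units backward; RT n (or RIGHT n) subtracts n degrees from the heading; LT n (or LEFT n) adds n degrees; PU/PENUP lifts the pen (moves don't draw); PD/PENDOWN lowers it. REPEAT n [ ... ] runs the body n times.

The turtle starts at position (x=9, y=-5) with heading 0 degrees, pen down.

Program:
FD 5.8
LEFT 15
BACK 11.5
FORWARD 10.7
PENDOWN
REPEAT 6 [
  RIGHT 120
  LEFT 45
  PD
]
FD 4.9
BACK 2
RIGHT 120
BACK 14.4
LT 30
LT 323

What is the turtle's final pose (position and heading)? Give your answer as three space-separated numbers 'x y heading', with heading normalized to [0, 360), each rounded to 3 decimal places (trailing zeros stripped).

Answer: 28.687 -11.735 158

Derivation:
Executing turtle program step by step:
Start: pos=(9,-5), heading=0, pen down
FD 5.8: (9,-5) -> (14.8,-5) [heading=0, draw]
LT 15: heading 0 -> 15
BK 11.5: (14.8,-5) -> (3.692,-7.976) [heading=15, draw]
FD 10.7: (3.692,-7.976) -> (14.027,-5.207) [heading=15, draw]
PD: pen down
REPEAT 6 [
  -- iteration 1/6 --
  RT 120: heading 15 -> 255
  LT 45: heading 255 -> 300
  PD: pen down
  -- iteration 2/6 --
  RT 120: heading 300 -> 180
  LT 45: heading 180 -> 225
  PD: pen down
  -- iteration 3/6 --
  RT 120: heading 225 -> 105
  LT 45: heading 105 -> 150
  PD: pen down
  -- iteration 4/6 --
  RT 120: heading 150 -> 30
  LT 45: heading 30 -> 75
  PD: pen down
  -- iteration 5/6 --
  RT 120: heading 75 -> 315
  LT 45: heading 315 -> 0
  PD: pen down
  -- iteration 6/6 --
  RT 120: heading 0 -> 240
  LT 45: heading 240 -> 285
  PD: pen down
]
FD 4.9: (14.027,-5.207) -> (15.295,-9.94) [heading=285, draw]
BK 2: (15.295,-9.94) -> (14.778,-8.008) [heading=285, draw]
RT 120: heading 285 -> 165
BK 14.4: (14.778,-8.008) -> (28.687,-11.735) [heading=165, draw]
LT 30: heading 165 -> 195
LT 323: heading 195 -> 158
Final: pos=(28.687,-11.735), heading=158, 6 segment(s) drawn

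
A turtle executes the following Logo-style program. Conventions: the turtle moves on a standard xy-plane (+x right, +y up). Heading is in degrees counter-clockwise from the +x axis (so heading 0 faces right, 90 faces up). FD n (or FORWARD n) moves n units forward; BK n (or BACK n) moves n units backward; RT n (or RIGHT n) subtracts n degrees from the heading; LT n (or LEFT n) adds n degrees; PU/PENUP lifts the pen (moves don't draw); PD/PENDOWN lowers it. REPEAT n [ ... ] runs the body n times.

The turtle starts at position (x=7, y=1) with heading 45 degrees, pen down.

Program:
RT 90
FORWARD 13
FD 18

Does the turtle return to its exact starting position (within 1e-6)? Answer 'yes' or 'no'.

Executing turtle program step by step:
Start: pos=(7,1), heading=45, pen down
RT 90: heading 45 -> 315
FD 13: (7,1) -> (16.192,-8.192) [heading=315, draw]
FD 18: (16.192,-8.192) -> (28.92,-20.92) [heading=315, draw]
Final: pos=(28.92,-20.92), heading=315, 2 segment(s) drawn

Start position: (7, 1)
Final position: (28.92, -20.92)
Distance = 31; >= 1e-6 -> NOT closed

Answer: no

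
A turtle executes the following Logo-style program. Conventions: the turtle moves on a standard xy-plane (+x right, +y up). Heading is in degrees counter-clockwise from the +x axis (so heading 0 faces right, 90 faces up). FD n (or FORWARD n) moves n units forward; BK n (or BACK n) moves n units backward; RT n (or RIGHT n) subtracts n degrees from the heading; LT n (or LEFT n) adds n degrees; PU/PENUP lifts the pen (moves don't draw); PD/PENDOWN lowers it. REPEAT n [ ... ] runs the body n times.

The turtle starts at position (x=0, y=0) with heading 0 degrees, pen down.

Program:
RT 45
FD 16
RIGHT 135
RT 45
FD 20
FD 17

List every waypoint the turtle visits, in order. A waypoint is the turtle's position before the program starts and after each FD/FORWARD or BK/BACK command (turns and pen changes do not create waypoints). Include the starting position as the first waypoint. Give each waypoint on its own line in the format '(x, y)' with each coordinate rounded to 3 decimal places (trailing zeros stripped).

Executing turtle program step by step:
Start: pos=(0,0), heading=0, pen down
RT 45: heading 0 -> 315
FD 16: (0,0) -> (11.314,-11.314) [heading=315, draw]
RT 135: heading 315 -> 180
RT 45: heading 180 -> 135
FD 20: (11.314,-11.314) -> (-2.828,2.828) [heading=135, draw]
FD 17: (-2.828,2.828) -> (-14.849,14.849) [heading=135, draw]
Final: pos=(-14.849,14.849), heading=135, 3 segment(s) drawn
Waypoints (4 total):
(0, 0)
(11.314, -11.314)
(-2.828, 2.828)
(-14.849, 14.849)

Answer: (0, 0)
(11.314, -11.314)
(-2.828, 2.828)
(-14.849, 14.849)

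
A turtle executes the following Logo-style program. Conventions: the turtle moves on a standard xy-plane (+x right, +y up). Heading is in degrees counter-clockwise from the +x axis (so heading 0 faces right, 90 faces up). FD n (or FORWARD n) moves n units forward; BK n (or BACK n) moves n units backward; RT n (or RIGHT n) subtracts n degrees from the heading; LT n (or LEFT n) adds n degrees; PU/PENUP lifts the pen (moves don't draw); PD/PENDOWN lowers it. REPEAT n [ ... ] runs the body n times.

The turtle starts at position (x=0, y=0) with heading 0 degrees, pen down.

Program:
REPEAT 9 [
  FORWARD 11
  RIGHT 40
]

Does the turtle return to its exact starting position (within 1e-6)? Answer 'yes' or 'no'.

Answer: yes

Derivation:
Executing turtle program step by step:
Start: pos=(0,0), heading=0, pen down
REPEAT 9 [
  -- iteration 1/9 --
  FD 11: (0,0) -> (11,0) [heading=0, draw]
  RT 40: heading 0 -> 320
  -- iteration 2/9 --
  FD 11: (11,0) -> (19.426,-7.071) [heading=320, draw]
  RT 40: heading 320 -> 280
  -- iteration 3/9 --
  FD 11: (19.426,-7.071) -> (21.337,-17.904) [heading=280, draw]
  RT 40: heading 280 -> 240
  -- iteration 4/9 --
  FD 11: (21.337,-17.904) -> (15.837,-27.43) [heading=240, draw]
  RT 40: heading 240 -> 200
  -- iteration 5/9 --
  FD 11: (15.837,-27.43) -> (5.5,-31.192) [heading=200, draw]
  RT 40: heading 200 -> 160
  -- iteration 6/9 --
  FD 11: (5.5,-31.192) -> (-4.837,-27.43) [heading=160, draw]
  RT 40: heading 160 -> 120
  -- iteration 7/9 --
  FD 11: (-4.837,-27.43) -> (-10.337,-17.904) [heading=120, draw]
  RT 40: heading 120 -> 80
  -- iteration 8/9 --
  FD 11: (-10.337,-17.904) -> (-8.426,-7.071) [heading=80, draw]
  RT 40: heading 80 -> 40
  -- iteration 9/9 --
  FD 11: (-8.426,-7.071) -> (0,0) [heading=40, draw]
  RT 40: heading 40 -> 0
]
Final: pos=(0,0), heading=0, 9 segment(s) drawn

Start position: (0, 0)
Final position: (0, 0)
Distance = 0; < 1e-6 -> CLOSED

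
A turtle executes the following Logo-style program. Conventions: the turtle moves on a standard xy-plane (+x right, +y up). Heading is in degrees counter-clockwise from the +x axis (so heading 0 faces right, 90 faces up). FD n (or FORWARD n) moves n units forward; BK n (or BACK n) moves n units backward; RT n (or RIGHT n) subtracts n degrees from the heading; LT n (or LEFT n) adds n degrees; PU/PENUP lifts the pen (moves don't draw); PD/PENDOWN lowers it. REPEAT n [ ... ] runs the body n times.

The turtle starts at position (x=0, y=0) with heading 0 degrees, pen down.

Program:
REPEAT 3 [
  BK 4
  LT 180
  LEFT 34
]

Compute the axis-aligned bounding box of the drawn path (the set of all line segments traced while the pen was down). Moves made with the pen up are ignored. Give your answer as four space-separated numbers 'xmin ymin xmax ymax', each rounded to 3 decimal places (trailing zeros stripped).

Answer: -4 -1.472 0 2.237

Derivation:
Executing turtle program step by step:
Start: pos=(0,0), heading=0, pen down
REPEAT 3 [
  -- iteration 1/3 --
  BK 4: (0,0) -> (-4,0) [heading=0, draw]
  LT 180: heading 0 -> 180
  LT 34: heading 180 -> 214
  -- iteration 2/3 --
  BK 4: (-4,0) -> (-0.684,2.237) [heading=214, draw]
  LT 180: heading 214 -> 34
  LT 34: heading 34 -> 68
  -- iteration 3/3 --
  BK 4: (-0.684,2.237) -> (-2.182,-1.472) [heading=68, draw]
  LT 180: heading 68 -> 248
  LT 34: heading 248 -> 282
]
Final: pos=(-2.182,-1.472), heading=282, 3 segment(s) drawn

Segment endpoints: x in {-4, -2.182, -0.684, 0}, y in {-1.472, 0, 2.237}
xmin=-4, ymin=-1.472, xmax=0, ymax=2.237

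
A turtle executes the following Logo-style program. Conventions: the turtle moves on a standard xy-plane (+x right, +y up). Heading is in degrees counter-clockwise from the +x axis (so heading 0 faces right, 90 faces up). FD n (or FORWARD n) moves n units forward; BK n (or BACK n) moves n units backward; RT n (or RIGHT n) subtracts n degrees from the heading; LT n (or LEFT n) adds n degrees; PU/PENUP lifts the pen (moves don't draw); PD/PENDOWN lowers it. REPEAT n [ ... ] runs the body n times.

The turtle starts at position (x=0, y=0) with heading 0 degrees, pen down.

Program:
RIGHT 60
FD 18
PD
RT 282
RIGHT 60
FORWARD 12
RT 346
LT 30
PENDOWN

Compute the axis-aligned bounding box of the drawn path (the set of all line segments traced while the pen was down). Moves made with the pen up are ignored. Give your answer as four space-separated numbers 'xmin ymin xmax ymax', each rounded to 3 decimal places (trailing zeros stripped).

Executing turtle program step by step:
Start: pos=(0,0), heading=0, pen down
RT 60: heading 0 -> 300
FD 18: (0,0) -> (9,-15.588) [heading=300, draw]
PD: pen down
RT 282: heading 300 -> 18
RT 60: heading 18 -> 318
FD 12: (9,-15.588) -> (17.918,-23.618) [heading=318, draw]
RT 346: heading 318 -> 332
LT 30: heading 332 -> 2
PD: pen down
Final: pos=(17.918,-23.618), heading=2, 2 segment(s) drawn

Segment endpoints: x in {0, 9, 17.918}, y in {-23.618, -15.588, 0}
xmin=0, ymin=-23.618, xmax=17.918, ymax=0

Answer: 0 -23.618 17.918 0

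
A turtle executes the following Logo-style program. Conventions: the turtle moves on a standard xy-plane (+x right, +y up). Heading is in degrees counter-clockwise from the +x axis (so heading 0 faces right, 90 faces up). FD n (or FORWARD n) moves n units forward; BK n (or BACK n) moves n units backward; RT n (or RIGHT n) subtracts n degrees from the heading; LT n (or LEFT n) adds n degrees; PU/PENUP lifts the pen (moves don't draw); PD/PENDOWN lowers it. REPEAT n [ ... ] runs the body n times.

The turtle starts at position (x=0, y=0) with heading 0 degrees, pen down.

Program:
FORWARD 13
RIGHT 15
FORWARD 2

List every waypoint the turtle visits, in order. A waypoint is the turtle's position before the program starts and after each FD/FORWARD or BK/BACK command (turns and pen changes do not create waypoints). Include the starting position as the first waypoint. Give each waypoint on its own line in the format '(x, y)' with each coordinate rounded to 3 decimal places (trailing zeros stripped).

Executing turtle program step by step:
Start: pos=(0,0), heading=0, pen down
FD 13: (0,0) -> (13,0) [heading=0, draw]
RT 15: heading 0 -> 345
FD 2: (13,0) -> (14.932,-0.518) [heading=345, draw]
Final: pos=(14.932,-0.518), heading=345, 2 segment(s) drawn
Waypoints (3 total):
(0, 0)
(13, 0)
(14.932, -0.518)

Answer: (0, 0)
(13, 0)
(14.932, -0.518)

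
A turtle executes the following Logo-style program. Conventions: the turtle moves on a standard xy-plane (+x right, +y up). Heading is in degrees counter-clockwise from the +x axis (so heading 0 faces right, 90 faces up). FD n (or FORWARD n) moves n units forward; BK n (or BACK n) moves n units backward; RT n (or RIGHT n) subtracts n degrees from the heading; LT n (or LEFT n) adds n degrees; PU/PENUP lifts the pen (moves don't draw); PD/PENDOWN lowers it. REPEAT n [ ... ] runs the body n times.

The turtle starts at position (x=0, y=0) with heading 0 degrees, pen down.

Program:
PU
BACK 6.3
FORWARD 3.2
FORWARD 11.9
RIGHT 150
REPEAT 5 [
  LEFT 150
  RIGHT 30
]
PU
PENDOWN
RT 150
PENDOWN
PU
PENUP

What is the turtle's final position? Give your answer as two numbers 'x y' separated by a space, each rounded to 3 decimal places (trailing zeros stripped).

Executing turtle program step by step:
Start: pos=(0,0), heading=0, pen down
PU: pen up
BK 6.3: (0,0) -> (-6.3,0) [heading=0, move]
FD 3.2: (-6.3,0) -> (-3.1,0) [heading=0, move]
FD 11.9: (-3.1,0) -> (8.8,0) [heading=0, move]
RT 150: heading 0 -> 210
REPEAT 5 [
  -- iteration 1/5 --
  LT 150: heading 210 -> 0
  RT 30: heading 0 -> 330
  -- iteration 2/5 --
  LT 150: heading 330 -> 120
  RT 30: heading 120 -> 90
  -- iteration 3/5 --
  LT 150: heading 90 -> 240
  RT 30: heading 240 -> 210
  -- iteration 4/5 --
  LT 150: heading 210 -> 0
  RT 30: heading 0 -> 330
  -- iteration 5/5 --
  LT 150: heading 330 -> 120
  RT 30: heading 120 -> 90
]
PU: pen up
PD: pen down
RT 150: heading 90 -> 300
PD: pen down
PU: pen up
PU: pen up
Final: pos=(8.8,0), heading=300, 0 segment(s) drawn

Answer: 8.8 0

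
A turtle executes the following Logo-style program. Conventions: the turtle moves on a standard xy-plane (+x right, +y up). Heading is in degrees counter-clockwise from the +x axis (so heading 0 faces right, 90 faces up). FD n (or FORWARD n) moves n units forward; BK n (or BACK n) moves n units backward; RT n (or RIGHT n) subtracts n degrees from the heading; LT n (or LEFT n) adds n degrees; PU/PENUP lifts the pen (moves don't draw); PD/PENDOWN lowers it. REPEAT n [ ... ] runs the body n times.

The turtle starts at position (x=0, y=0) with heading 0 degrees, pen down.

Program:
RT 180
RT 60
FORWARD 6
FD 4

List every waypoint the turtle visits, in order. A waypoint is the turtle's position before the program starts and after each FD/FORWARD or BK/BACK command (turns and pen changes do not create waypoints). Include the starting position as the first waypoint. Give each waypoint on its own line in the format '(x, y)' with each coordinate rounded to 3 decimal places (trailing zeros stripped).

Executing turtle program step by step:
Start: pos=(0,0), heading=0, pen down
RT 180: heading 0 -> 180
RT 60: heading 180 -> 120
FD 6: (0,0) -> (-3,5.196) [heading=120, draw]
FD 4: (-3,5.196) -> (-5,8.66) [heading=120, draw]
Final: pos=(-5,8.66), heading=120, 2 segment(s) drawn
Waypoints (3 total):
(0, 0)
(-3, 5.196)
(-5, 8.66)

Answer: (0, 0)
(-3, 5.196)
(-5, 8.66)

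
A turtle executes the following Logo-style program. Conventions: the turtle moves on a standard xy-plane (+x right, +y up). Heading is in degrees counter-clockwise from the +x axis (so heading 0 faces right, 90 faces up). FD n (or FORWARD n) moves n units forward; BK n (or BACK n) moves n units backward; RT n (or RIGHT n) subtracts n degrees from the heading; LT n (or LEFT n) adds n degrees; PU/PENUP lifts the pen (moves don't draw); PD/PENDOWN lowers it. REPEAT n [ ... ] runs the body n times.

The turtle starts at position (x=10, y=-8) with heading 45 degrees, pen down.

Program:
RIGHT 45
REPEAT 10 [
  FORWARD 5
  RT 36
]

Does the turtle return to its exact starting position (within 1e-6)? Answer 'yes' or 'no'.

Executing turtle program step by step:
Start: pos=(10,-8), heading=45, pen down
RT 45: heading 45 -> 0
REPEAT 10 [
  -- iteration 1/10 --
  FD 5: (10,-8) -> (15,-8) [heading=0, draw]
  RT 36: heading 0 -> 324
  -- iteration 2/10 --
  FD 5: (15,-8) -> (19.045,-10.939) [heading=324, draw]
  RT 36: heading 324 -> 288
  -- iteration 3/10 --
  FD 5: (19.045,-10.939) -> (20.59,-15.694) [heading=288, draw]
  RT 36: heading 288 -> 252
  -- iteration 4/10 --
  FD 5: (20.59,-15.694) -> (19.045,-20.449) [heading=252, draw]
  RT 36: heading 252 -> 216
  -- iteration 5/10 --
  FD 5: (19.045,-20.449) -> (15,-23.388) [heading=216, draw]
  RT 36: heading 216 -> 180
  -- iteration 6/10 --
  FD 5: (15,-23.388) -> (10,-23.388) [heading=180, draw]
  RT 36: heading 180 -> 144
  -- iteration 7/10 --
  FD 5: (10,-23.388) -> (5.955,-20.449) [heading=144, draw]
  RT 36: heading 144 -> 108
  -- iteration 8/10 --
  FD 5: (5.955,-20.449) -> (4.41,-15.694) [heading=108, draw]
  RT 36: heading 108 -> 72
  -- iteration 9/10 --
  FD 5: (4.41,-15.694) -> (5.955,-10.939) [heading=72, draw]
  RT 36: heading 72 -> 36
  -- iteration 10/10 --
  FD 5: (5.955,-10.939) -> (10,-8) [heading=36, draw]
  RT 36: heading 36 -> 0
]
Final: pos=(10,-8), heading=0, 10 segment(s) drawn

Start position: (10, -8)
Final position: (10, -8)
Distance = 0; < 1e-6 -> CLOSED

Answer: yes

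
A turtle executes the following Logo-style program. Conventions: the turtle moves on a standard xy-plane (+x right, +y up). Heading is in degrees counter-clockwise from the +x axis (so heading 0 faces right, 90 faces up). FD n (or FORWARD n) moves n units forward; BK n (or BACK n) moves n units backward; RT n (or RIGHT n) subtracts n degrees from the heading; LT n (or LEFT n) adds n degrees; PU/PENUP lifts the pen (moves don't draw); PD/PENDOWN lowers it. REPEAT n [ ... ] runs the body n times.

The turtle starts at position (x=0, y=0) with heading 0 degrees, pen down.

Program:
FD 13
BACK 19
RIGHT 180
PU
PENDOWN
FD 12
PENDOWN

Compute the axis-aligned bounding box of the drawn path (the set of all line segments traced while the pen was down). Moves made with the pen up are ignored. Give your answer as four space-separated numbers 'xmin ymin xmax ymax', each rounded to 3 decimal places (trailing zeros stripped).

Answer: -18 0 13 0

Derivation:
Executing turtle program step by step:
Start: pos=(0,0), heading=0, pen down
FD 13: (0,0) -> (13,0) [heading=0, draw]
BK 19: (13,0) -> (-6,0) [heading=0, draw]
RT 180: heading 0 -> 180
PU: pen up
PD: pen down
FD 12: (-6,0) -> (-18,0) [heading=180, draw]
PD: pen down
Final: pos=(-18,0), heading=180, 3 segment(s) drawn

Segment endpoints: x in {-18, -6, 0, 13}, y in {0, 0}
xmin=-18, ymin=0, xmax=13, ymax=0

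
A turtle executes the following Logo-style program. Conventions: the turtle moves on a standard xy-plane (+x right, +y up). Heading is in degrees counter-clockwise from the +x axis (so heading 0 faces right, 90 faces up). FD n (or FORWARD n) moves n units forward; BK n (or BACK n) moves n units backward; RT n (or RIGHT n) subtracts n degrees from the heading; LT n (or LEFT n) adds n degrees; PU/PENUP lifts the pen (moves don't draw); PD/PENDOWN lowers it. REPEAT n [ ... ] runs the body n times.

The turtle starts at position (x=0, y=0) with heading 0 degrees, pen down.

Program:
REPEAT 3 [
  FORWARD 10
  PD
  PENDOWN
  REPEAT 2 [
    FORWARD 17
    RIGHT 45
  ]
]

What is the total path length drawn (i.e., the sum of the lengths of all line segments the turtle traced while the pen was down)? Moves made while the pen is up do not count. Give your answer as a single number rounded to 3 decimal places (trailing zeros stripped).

Executing turtle program step by step:
Start: pos=(0,0), heading=0, pen down
REPEAT 3 [
  -- iteration 1/3 --
  FD 10: (0,0) -> (10,0) [heading=0, draw]
  PD: pen down
  PD: pen down
  REPEAT 2 [
    -- iteration 1/2 --
    FD 17: (10,0) -> (27,0) [heading=0, draw]
    RT 45: heading 0 -> 315
    -- iteration 2/2 --
    FD 17: (27,0) -> (39.021,-12.021) [heading=315, draw]
    RT 45: heading 315 -> 270
  ]
  -- iteration 2/3 --
  FD 10: (39.021,-12.021) -> (39.021,-22.021) [heading=270, draw]
  PD: pen down
  PD: pen down
  REPEAT 2 [
    -- iteration 1/2 --
    FD 17: (39.021,-22.021) -> (39.021,-39.021) [heading=270, draw]
    RT 45: heading 270 -> 225
    -- iteration 2/2 --
    FD 17: (39.021,-39.021) -> (27,-51.042) [heading=225, draw]
    RT 45: heading 225 -> 180
  ]
  -- iteration 3/3 --
  FD 10: (27,-51.042) -> (17,-51.042) [heading=180, draw]
  PD: pen down
  PD: pen down
  REPEAT 2 [
    -- iteration 1/2 --
    FD 17: (17,-51.042) -> (0,-51.042) [heading=180, draw]
    RT 45: heading 180 -> 135
    -- iteration 2/2 --
    FD 17: (0,-51.042) -> (-12.021,-39.021) [heading=135, draw]
    RT 45: heading 135 -> 90
  ]
]
Final: pos=(-12.021,-39.021), heading=90, 9 segment(s) drawn

Segment lengths:
  seg 1: (0,0) -> (10,0), length = 10
  seg 2: (10,0) -> (27,0), length = 17
  seg 3: (27,0) -> (39.021,-12.021), length = 17
  seg 4: (39.021,-12.021) -> (39.021,-22.021), length = 10
  seg 5: (39.021,-22.021) -> (39.021,-39.021), length = 17
  seg 6: (39.021,-39.021) -> (27,-51.042), length = 17
  seg 7: (27,-51.042) -> (17,-51.042), length = 10
  seg 8: (17,-51.042) -> (0,-51.042), length = 17
  seg 9: (0,-51.042) -> (-12.021,-39.021), length = 17
Total = 132

Answer: 132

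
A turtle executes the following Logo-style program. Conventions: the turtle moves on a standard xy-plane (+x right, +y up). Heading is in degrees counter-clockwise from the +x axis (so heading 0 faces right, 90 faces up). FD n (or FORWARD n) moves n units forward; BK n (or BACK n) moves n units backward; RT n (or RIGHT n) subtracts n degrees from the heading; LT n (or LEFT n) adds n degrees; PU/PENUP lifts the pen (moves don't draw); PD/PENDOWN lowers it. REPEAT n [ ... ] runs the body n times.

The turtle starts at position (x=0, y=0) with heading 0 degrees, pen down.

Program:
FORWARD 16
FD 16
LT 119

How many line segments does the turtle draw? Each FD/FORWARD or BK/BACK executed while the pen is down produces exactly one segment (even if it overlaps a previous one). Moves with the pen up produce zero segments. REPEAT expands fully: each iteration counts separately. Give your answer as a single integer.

Answer: 2

Derivation:
Executing turtle program step by step:
Start: pos=(0,0), heading=0, pen down
FD 16: (0,0) -> (16,0) [heading=0, draw]
FD 16: (16,0) -> (32,0) [heading=0, draw]
LT 119: heading 0 -> 119
Final: pos=(32,0), heading=119, 2 segment(s) drawn
Segments drawn: 2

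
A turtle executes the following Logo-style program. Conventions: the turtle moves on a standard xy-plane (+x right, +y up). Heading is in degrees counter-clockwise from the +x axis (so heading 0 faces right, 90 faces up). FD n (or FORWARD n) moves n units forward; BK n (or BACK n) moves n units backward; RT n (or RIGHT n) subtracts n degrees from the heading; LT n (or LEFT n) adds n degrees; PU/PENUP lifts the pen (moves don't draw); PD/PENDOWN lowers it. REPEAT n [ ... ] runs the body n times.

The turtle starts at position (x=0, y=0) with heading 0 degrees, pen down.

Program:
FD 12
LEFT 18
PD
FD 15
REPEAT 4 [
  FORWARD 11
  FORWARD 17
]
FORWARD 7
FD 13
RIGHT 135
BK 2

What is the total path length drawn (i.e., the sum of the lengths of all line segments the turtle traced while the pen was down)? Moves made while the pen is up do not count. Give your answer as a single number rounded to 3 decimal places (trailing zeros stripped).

Answer: 161

Derivation:
Executing turtle program step by step:
Start: pos=(0,0), heading=0, pen down
FD 12: (0,0) -> (12,0) [heading=0, draw]
LT 18: heading 0 -> 18
PD: pen down
FD 15: (12,0) -> (26.266,4.635) [heading=18, draw]
REPEAT 4 [
  -- iteration 1/4 --
  FD 11: (26.266,4.635) -> (36.727,8.034) [heading=18, draw]
  FD 17: (36.727,8.034) -> (52.895,13.288) [heading=18, draw]
  -- iteration 2/4 --
  FD 11: (52.895,13.288) -> (63.357,16.687) [heading=18, draw]
  FD 17: (63.357,16.687) -> (79.525,21.94) [heading=18, draw]
  -- iteration 3/4 --
  FD 11: (79.525,21.94) -> (89.987,25.339) [heading=18, draw]
  FD 17: (89.987,25.339) -> (106.155,30.593) [heading=18, draw]
  -- iteration 4/4 --
  FD 11: (106.155,30.593) -> (116.616,33.992) [heading=18, draw]
  FD 17: (116.616,33.992) -> (132.784,39.245) [heading=18, draw]
]
FD 7: (132.784,39.245) -> (139.442,41.408) [heading=18, draw]
FD 13: (139.442,41.408) -> (151.805,45.425) [heading=18, draw]
RT 135: heading 18 -> 243
BK 2: (151.805,45.425) -> (152.713,47.208) [heading=243, draw]
Final: pos=(152.713,47.208), heading=243, 13 segment(s) drawn

Segment lengths:
  seg 1: (0,0) -> (12,0), length = 12
  seg 2: (12,0) -> (26.266,4.635), length = 15
  seg 3: (26.266,4.635) -> (36.727,8.034), length = 11
  seg 4: (36.727,8.034) -> (52.895,13.288), length = 17
  seg 5: (52.895,13.288) -> (63.357,16.687), length = 11
  seg 6: (63.357,16.687) -> (79.525,21.94), length = 17
  seg 7: (79.525,21.94) -> (89.987,25.339), length = 11
  seg 8: (89.987,25.339) -> (106.155,30.593), length = 17
  seg 9: (106.155,30.593) -> (116.616,33.992), length = 11
  seg 10: (116.616,33.992) -> (132.784,39.245), length = 17
  seg 11: (132.784,39.245) -> (139.442,41.408), length = 7
  seg 12: (139.442,41.408) -> (151.805,45.425), length = 13
  seg 13: (151.805,45.425) -> (152.713,47.208), length = 2
Total = 161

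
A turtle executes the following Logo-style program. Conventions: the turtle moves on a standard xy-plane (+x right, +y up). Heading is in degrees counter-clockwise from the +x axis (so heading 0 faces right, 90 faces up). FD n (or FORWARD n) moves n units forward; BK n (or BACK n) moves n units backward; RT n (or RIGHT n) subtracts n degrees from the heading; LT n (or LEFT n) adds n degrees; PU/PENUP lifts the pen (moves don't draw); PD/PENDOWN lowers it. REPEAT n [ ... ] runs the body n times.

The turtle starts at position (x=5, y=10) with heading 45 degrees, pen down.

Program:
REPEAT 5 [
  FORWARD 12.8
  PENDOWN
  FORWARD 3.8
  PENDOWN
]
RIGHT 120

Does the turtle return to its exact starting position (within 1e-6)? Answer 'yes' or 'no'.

Answer: no

Derivation:
Executing turtle program step by step:
Start: pos=(5,10), heading=45, pen down
REPEAT 5 [
  -- iteration 1/5 --
  FD 12.8: (5,10) -> (14.051,19.051) [heading=45, draw]
  PD: pen down
  FD 3.8: (14.051,19.051) -> (16.738,21.738) [heading=45, draw]
  PD: pen down
  -- iteration 2/5 --
  FD 12.8: (16.738,21.738) -> (25.789,30.789) [heading=45, draw]
  PD: pen down
  FD 3.8: (25.789,30.789) -> (28.476,33.476) [heading=45, draw]
  PD: pen down
  -- iteration 3/5 --
  FD 12.8: (28.476,33.476) -> (37.527,42.527) [heading=45, draw]
  PD: pen down
  FD 3.8: (37.527,42.527) -> (40.214,45.214) [heading=45, draw]
  PD: pen down
  -- iteration 4/5 --
  FD 12.8: (40.214,45.214) -> (49.265,54.265) [heading=45, draw]
  PD: pen down
  FD 3.8: (49.265,54.265) -> (51.952,56.952) [heading=45, draw]
  PD: pen down
  -- iteration 5/5 --
  FD 12.8: (51.952,56.952) -> (61.003,66.003) [heading=45, draw]
  PD: pen down
  FD 3.8: (61.003,66.003) -> (63.69,68.69) [heading=45, draw]
  PD: pen down
]
RT 120: heading 45 -> 285
Final: pos=(63.69,68.69), heading=285, 10 segment(s) drawn

Start position: (5, 10)
Final position: (63.69, 68.69)
Distance = 83; >= 1e-6 -> NOT closed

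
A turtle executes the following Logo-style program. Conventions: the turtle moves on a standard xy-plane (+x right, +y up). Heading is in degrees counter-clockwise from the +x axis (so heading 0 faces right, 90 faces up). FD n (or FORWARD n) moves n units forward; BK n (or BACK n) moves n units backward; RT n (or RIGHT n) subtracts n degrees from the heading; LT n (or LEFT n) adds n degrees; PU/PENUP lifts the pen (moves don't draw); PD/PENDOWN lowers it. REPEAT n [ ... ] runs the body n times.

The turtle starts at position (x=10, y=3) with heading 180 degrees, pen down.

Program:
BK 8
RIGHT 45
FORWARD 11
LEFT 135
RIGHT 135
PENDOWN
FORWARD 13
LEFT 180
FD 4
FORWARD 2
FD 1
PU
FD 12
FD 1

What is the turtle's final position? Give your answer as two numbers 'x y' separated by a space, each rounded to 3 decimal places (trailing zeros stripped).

Answer: 15.172 5.828

Derivation:
Executing turtle program step by step:
Start: pos=(10,3), heading=180, pen down
BK 8: (10,3) -> (18,3) [heading=180, draw]
RT 45: heading 180 -> 135
FD 11: (18,3) -> (10.222,10.778) [heading=135, draw]
LT 135: heading 135 -> 270
RT 135: heading 270 -> 135
PD: pen down
FD 13: (10.222,10.778) -> (1.029,19.971) [heading=135, draw]
LT 180: heading 135 -> 315
FD 4: (1.029,19.971) -> (3.858,17.142) [heading=315, draw]
FD 2: (3.858,17.142) -> (5.272,15.728) [heading=315, draw]
FD 1: (5.272,15.728) -> (5.979,15.021) [heading=315, draw]
PU: pen up
FD 12: (5.979,15.021) -> (14.464,6.536) [heading=315, move]
FD 1: (14.464,6.536) -> (15.172,5.828) [heading=315, move]
Final: pos=(15.172,5.828), heading=315, 6 segment(s) drawn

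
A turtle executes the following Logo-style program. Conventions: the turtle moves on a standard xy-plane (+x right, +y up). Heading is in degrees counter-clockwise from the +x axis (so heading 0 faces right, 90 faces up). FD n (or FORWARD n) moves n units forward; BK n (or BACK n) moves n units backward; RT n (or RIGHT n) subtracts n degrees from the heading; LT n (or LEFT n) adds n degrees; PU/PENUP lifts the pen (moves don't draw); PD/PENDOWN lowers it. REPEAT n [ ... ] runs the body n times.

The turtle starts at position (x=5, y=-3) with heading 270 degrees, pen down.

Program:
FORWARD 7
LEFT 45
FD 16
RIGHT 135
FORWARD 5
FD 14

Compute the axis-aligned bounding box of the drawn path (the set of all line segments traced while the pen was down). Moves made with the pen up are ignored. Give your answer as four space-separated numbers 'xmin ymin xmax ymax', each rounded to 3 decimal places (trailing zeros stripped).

Answer: -2.686 -21.314 16.314 -3

Derivation:
Executing turtle program step by step:
Start: pos=(5,-3), heading=270, pen down
FD 7: (5,-3) -> (5,-10) [heading=270, draw]
LT 45: heading 270 -> 315
FD 16: (5,-10) -> (16.314,-21.314) [heading=315, draw]
RT 135: heading 315 -> 180
FD 5: (16.314,-21.314) -> (11.314,-21.314) [heading=180, draw]
FD 14: (11.314,-21.314) -> (-2.686,-21.314) [heading=180, draw]
Final: pos=(-2.686,-21.314), heading=180, 4 segment(s) drawn

Segment endpoints: x in {-2.686, 5, 5, 11.314, 16.314}, y in {-21.314, -10, -3}
xmin=-2.686, ymin=-21.314, xmax=16.314, ymax=-3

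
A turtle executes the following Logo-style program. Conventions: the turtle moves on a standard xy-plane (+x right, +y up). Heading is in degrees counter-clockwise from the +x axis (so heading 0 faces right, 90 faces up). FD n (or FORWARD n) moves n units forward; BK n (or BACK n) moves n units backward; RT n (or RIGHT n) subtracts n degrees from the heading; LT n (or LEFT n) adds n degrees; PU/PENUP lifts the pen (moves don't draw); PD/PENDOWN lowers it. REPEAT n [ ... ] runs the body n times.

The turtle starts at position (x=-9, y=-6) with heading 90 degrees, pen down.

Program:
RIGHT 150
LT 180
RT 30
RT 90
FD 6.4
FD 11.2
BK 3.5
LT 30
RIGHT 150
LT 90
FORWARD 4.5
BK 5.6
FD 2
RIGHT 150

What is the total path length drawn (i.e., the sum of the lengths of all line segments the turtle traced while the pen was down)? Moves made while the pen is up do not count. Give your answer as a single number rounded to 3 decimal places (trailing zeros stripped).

Answer: 33.2

Derivation:
Executing turtle program step by step:
Start: pos=(-9,-6), heading=90, pen down
RT 150: heading 90 -> 300
LT 180: heading 300 -> 120
RT 30: heading 120 -> 90
RT 90: heading 90 -> 0
FD 6.4: (-9,-6) -> (-2.6,-6) [heading=0, draw]
FD 11.2: (-2.6,-6) -> (8.6,-6) [heading=0, draw]
BK 3.5: (8.6,-6) -> (5.1,-6) [heading=0, draw]
LT 30: heading 0 -> 30
RT 150: heading 30 -> 240
LT 90: heading 240 -> 330
FD 4.5: (5.1,-6) -> (8.997,-8.25) [heading=330, draw]
BK 5.6: (8.997,-8.25) -> (4.147,-5.45) [heading=330, draw]
FD 2: (4.147,-5.45) -> (5.879,-6.45) [heading=330, draw]
RT 150: heading 330 -> 180
Final: pos=(5.879,-6.45), heading=180, 6 segment(s) drawn

Segment lengths:
  seg 1: (-9,-6) -> (-2.6,-6), length = 6.4
  seg 2: (-2.6,-6) -> (8.6,-6), length = 11.2
  seg 3: (8.6,-6) -> (5.1,-6), length = 3.5
  seg 4: (5.1,-6) -> (8.997,-8.25), length = 4.5
  seg 5: (8.997,-8.25) -> (4.147,-5.45), length = 5.6
  seg 6: (4.147,-5.45) -> (5.879,-6.45), length = 2
Total = 33.2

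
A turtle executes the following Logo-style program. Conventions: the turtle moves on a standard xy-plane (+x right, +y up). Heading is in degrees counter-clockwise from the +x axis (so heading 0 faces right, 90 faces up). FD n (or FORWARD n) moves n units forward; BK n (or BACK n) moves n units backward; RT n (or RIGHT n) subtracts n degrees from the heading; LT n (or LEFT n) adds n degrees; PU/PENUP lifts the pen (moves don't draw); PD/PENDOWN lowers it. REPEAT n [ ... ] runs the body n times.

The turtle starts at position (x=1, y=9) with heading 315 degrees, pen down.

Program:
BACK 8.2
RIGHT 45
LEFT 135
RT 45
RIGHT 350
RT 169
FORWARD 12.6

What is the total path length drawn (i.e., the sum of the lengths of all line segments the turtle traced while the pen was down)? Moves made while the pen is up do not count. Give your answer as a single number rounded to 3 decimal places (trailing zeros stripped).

Executing turtle program step by step:
Start: pos=(1,9), heading=315, pen down
BK 8.2: (1,9) -> (-4.798,14.798) [heading=315, draw]
RT 45: heading 315 -> 270
LT 135: heading 270 -> 45
RT 45: heading 45 -> 0
RT 350: heading 0 -> 10
RT 169: heading 10 -> 201
FD 12.6: (-4.798,14.798) -> (-16.561,10.283) [heading=201, draw]
Final: pos=(-16.561,10.283), heading=201, 2 segment(s) drawn

Segment lengths:
  seg 1: (1,9) -> (-4.798,14.798), length = 8.2
  seg 2: (-4.798,14.798) -> (-16.561,10.283), length = 12.6
Total = 20.8

Answer: 20.8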